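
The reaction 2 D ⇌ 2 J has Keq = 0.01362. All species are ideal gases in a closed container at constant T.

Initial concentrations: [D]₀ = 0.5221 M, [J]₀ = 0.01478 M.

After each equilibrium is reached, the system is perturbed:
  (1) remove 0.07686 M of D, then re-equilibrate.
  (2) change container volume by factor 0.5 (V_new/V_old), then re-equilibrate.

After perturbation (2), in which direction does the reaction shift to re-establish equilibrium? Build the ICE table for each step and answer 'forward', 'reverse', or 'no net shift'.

Direction: no net shift

Q₀ = 8.0139e-04 vs Keq = 0.01362 ⇒ Q<K, forward
Step 1:
                  D         J
  init       0.5221   0.01478
  Δ        -0.04133   0.04133
  eq         0.4808   0.05611
  solve Keq expr → x = 0.02066; check Q = 0.01362
Then remove 0.07686 M of D.
Step 2:
                  D         J
  init       0.4039   0.05611
  Δ        0.008032 -0.008032
  eq         0.4119   0.04808
  solve Keq expr → x = -0.004016; check Q = 0.01362
Then change container volume by factor 0.5 (V_new/V_old).
Step 3:
                  D         J
  init       0.8239   0.09615
  Δ               0         0
  eq         0.8239   0.09615
  solve Keq expr → x = 0; check Q = 0.01362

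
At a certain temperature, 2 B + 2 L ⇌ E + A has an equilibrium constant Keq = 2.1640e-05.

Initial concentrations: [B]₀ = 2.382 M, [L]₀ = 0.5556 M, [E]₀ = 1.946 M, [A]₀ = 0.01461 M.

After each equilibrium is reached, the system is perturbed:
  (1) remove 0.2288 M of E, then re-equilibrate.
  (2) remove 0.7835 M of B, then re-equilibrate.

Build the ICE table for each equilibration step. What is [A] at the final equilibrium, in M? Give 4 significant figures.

[A]_eq = 1.1516e-05 M

Q₀ = 0.01623 vs Keq = 2.1640e-05 ⇒ Q>K, reverse
Step 1:
                    B           L           E           A
  Initial       2.382      0.5556       1.946     0.01461
  Change      0.02918     0.02918    -0.01459    -0.01459
  Equil         2.411      0.5848       1.931  2.2275e-05
  solve Keq expr → x = -0.01459; check Q = 2.1640e-05
Then remove 0.2288 M of E.
Step 2:
                    B           L           E           A
  Initial       2.411      0.5848       1.703  2.2275e-05
  Change  -5.9853e-06 -5.9853e-06  2.9927e-06  2.9927e-06
  Equil         2.411      0.5848       1.703  2.5268e-05
  solve Keq expr → x = 2.9927e-06; check Q = 2.1640e-05
Then remove 0.7835 M of B.
Step 3:
                    B           L           E           A
  Initial       1.628      0.5848       1.703  2.5268e-05
  Change   2.7503e-05  2.7503e-05 -1.3752e-05 -1.3752e-05
  Equil         1.628      0.5848       1.703  1.1516e-05
  solve Keq expr → x = -1.3752e-05; check Q = 2.1640e-05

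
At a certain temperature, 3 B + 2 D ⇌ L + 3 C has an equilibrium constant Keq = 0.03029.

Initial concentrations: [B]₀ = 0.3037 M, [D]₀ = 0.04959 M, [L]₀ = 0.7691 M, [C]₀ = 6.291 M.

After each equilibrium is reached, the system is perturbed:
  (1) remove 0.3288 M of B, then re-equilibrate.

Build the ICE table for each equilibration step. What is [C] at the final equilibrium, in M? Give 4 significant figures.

[C]_eq = 4.022 M

Q₀ = 2.7798e+06 vs Keq = 0.03029 ⇒ Q>K, reverse
Step 1:
                    B           D           L           C
  init         0.3037     0.04959      0.7691       6.291
  Δ             2.252       1.501     -0.7506      -2.252
  eq            2.556       1.551     0.01845       4.039
  solve Keq expr → x = -0.7506; check Q = 0.03029
Then remove 0.3288 M of B.
Step 2:
                    B           D           L           C
  init          2.227       1.551     0.01845       4.039
  Δ           0.01687     0.01125   -0.005624    -0.01687
  eq            2.244       1.562     0.01283       4.022
  solve Keq expr → x = -0.005624; check Q = 0.03029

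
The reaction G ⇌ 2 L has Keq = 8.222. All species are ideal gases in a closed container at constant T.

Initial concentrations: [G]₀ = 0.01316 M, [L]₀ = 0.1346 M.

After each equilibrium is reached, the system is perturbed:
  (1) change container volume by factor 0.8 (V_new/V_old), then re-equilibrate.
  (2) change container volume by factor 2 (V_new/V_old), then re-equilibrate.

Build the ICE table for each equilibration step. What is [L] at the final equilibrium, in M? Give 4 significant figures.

[L]_eq = 0.09823 M

Q₀ = 1.377 vs Keq = 8.222 ⇒ Q<K, forward
Step 1:
                    G           L
  init        0.01316      0.1346
  Δ          -0.01024     0.02047
  eq         0.002925      0.1551
  solve Keq expr → x = 0.01024; check Q = 8.222
Then change container volume by factor 0.8 (V_new/V_old).
Step 2:
                    G           L
  init       0.003656      0.1938
  Δ        8.3552e-04   -0.001671
  eq         0.004491      0.1922
  solve Keq expr → x = -8.3552e-04; check Q = 8.222
Then change container volume by factor 2 (V_new/V_old).
Step 3:
                    G           L
  init       0.002246     0.09608
  Δ         -0.001072    0.002144
  eq         0.001174     0.09823
  solve Keq expr → x = 0.001072; check Q = 8.222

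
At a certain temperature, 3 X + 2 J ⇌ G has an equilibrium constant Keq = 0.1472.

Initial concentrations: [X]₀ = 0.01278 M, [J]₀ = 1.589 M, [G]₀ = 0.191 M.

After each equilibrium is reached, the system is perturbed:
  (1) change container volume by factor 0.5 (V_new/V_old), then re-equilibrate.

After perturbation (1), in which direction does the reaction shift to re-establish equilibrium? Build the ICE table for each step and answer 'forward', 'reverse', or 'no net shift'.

Q₀ = 3.6240e+04 vs Keq = 0.1472 ⇒ Q>K, reverse
Step 1:
                   X          J          G
  I          0.01278      1.589      0.191
  C            0.434     0.2894    -0.1447
  E           0.4468      1.878    0.04632
  solve Keq expr → x = -0.1447; check Q = 0.1472
Then change container volume by factor 0.5 (V_new/V_old).
Step 2:
                   X          J          G
  I           0.8936      3.757    0.09265
  C          -0.3941    -0.2627     0.1314
  E           0.4995      3.494      0.224
  solve Keq expr → x = 0.1314; check Q = 0.1472

Direction: forward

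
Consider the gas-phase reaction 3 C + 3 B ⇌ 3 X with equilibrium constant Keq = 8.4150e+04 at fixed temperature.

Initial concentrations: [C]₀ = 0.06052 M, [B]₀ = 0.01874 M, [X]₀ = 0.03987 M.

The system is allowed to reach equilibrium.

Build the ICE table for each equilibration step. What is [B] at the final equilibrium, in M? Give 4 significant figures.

Q₀ = 4.3444e+04 vs Keq = 8.4150e+04 ⇒ Q<K, forward
Step 1:
                  C         B         X
  I         0.06052   0.01874   0.03987
  C       -0.002247 -0.002247  0.002247
  E         0.05827   0.01649   0.04212
  solve Keq expr → x = 7.4896e-04; check Q = 8.4150e+04

[B]_eq = 0.01649 M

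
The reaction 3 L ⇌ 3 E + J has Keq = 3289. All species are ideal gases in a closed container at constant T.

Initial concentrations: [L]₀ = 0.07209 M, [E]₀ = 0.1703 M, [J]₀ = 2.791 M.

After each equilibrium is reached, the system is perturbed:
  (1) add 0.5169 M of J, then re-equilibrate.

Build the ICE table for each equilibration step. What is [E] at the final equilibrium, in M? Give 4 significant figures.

[E]_eq = 0.2203 M

Q₀ = 36.79 vs Keq = 3289 ⇒ Q<K, forward
Step 1:
                   L          E          J
  Initial    0.07209     0.1703      2.791
  Change    -0.05109    0.05109    0.01703
  Equil        0.021     0.2214      2.808
  solve Keq expr → x = 0.01703; check Q = 3289
Then add 0.5169 M of J.
Step 2:
                   L          E          J
  Initial      0.021     0.2214      3.325
  Change    0.001105  -0.001105 -3.6837e-04
  Equil      0.02211     0.2203      3.325
  solve Keq expr → x = -3.6837e-04; check Q = 3289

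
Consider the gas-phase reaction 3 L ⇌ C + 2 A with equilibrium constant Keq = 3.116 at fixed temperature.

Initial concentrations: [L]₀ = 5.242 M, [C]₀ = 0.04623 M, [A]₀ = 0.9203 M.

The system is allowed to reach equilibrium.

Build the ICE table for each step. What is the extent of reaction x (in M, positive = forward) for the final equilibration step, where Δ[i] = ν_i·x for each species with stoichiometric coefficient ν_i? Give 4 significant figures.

x = 1.201 M

Q₀ = 2.7183e-04 vs Keq = 3.116 ⇒ Q<K, forward
Step 1:
                  L         C         A
  I           5.242   0.04623    0.9203
  C          -3.602     1.201     2.401
  E            1.64     1.247     3.321
  solve Keq expr → x = 1.201; check Q = 3.116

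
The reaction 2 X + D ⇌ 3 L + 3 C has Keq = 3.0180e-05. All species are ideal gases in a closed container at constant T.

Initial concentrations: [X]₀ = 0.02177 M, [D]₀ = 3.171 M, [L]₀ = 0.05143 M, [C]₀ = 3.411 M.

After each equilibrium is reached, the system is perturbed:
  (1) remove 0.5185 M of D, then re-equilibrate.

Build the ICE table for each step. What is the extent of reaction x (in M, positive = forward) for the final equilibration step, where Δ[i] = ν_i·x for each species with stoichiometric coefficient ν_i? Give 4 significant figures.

Q₀ = 3.592 vs Keq = 3.0180e-05 ⇒ Q>K, reverse
Step 1:
                  X         D         L         C
  init      0.02177     3.171   0.05143     3.411
  Δ         0.03298   0.01649  -0.04946  -0.04946
  eq        0.05475     3.187  0.001965     3.362
  solve Keq expr → x = -0.01649; check Q = 3.0180e-05
Then remove 0.5185 M of D.
Step 2:
                  X         D         L         C
  init      0.05475     2.669  0.001965     3.362
  Δ       7.4123e-05 3.7062e-05 -1.1118e-04 -1.1118e-04
  eq        0.05482     2.669  0.001854     3.361
  solve Keq expr → x = -3.7062e-05; check Q = 3.0180e-05

x = -3.7062e-05 M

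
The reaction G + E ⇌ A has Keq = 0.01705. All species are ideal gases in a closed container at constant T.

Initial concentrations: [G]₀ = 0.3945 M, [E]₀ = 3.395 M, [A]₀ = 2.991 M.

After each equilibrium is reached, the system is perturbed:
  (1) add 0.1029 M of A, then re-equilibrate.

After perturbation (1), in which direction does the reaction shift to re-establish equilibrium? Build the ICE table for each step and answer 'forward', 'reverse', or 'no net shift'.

Q₀ = 2.233 vs Keq = 0.01705 ⇒ Q>K, reverse
Step 1:
                   G          E          A
  Initial     0.3945      3.395      2.991
  Change       2.674      2.674     -2.674
  Equil        3.068      6.069     0.3174
  solve Keq expr → x = -2.674; check Q = 0.01705
Then add 0.1029 M of A.
Step 2:
                   G          E          A
  Initial      3.068      6.069     0.4203
  Change     0.08891    0.08891   -0.08891
  Equil        3.157      6.157     0.3314
  solve Keq expr → x = -0.08891; check Q = 0.01705

Direction: reverse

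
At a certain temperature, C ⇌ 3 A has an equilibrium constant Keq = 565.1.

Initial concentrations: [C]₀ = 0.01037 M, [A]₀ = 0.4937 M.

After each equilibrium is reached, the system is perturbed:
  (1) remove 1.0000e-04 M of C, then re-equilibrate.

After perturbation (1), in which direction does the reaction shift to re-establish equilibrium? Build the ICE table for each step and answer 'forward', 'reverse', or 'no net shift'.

Direction: reverse

Q₀ = 11.6 vs Keq = 565.1 ⇒ Q<K, forward
Step 1:
                  C         A
  Initial   0.01037    0.4937
  Change   -0.01012   0.03035
  Equil   2.5467e-04     0.524
  solve Keq expr → x = 0.01012; check Q = 565.1
Then remove 1.0000e-04 M of C.
Step 2:
                  C         A
  Initial 1.5467e-04     0.524
  Change  9.9565e-05 -2.9869e-04
  Equil   2.5424e-04    0.5237
  solve Keq expr → x = -9.9565e-05; check Q = 565.1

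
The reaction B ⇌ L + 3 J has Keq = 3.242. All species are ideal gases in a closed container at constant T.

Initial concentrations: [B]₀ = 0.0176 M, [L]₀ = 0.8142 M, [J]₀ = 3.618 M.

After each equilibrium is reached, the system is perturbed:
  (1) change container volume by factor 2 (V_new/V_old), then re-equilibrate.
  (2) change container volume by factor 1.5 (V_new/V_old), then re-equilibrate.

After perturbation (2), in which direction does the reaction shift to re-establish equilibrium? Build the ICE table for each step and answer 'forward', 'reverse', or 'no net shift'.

Q₀ = 2191 vs Keq = 3.242 ⇒ Q>K, reverse
Step 1:
                  B         L         J
  Initial    0.0176    0.8142     3.618
  Change     0.5588   -0.5588    -1.677
  Equil      0.5764    0.2554     1.941
  solve Keq expr → x = -0.5588; check Q = 3.242
Then change container volume by factor 2 (V_new/V_old).
Step 2:
                  B         L         J
  Initial    0.2882    0.1277    0.9707
  Change    -0.1159    0.1159    0.3478
  Equil      0.1723    0.2436     1.319
  solve Keq expr → x = 0.1159; check Q = 3.242
Then change container volume by factor 1.5 (V_new/V_old).
Step 3:
                  B         L         J
  Initial    0.1149    0.1624     0.879
  Change   -0.04663   0.04663    0.1399
  Equil     0.06822     0.209     1.019
  solve Keq expr → x = 0.04663; check Q = 3.242

Direction: forward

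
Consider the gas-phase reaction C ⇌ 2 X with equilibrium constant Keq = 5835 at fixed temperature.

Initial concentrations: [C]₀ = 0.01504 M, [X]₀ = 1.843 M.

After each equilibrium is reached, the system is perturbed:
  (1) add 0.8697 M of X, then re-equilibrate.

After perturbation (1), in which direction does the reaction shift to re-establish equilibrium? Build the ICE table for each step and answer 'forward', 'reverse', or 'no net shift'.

Direction: reverse

Q₀ = 225.8 vs Keq = 5835 ⇒ Q<K, forward
Step 1:
                  C         X
  I         0.01504     1.843
  C        -0.01444   0.02888
  E       6.0050e-04     1.872
  solve Keq expr → x = 0.01444; check Q = 5835
Then add 0.8697 M of X.
Step 2:
                  C         X
  I       6.0050e-04     2.742
  C       6.8634e-04 -0.001373
  E        0.001287      2.74
  solve Keq expr → x = -6.8634e-04; check Q = 5835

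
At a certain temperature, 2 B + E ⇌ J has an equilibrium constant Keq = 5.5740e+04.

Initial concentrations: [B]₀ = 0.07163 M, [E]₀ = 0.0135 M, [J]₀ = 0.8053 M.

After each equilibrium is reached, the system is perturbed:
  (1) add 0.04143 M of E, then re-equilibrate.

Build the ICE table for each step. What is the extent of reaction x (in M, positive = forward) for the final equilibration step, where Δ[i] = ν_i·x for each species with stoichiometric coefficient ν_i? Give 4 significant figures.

x = 0.01614 M

Q₀ = 1.1626e+04 vs Keq = 5.5740e+04 ⇒ Q<K, forward
Step 1:
                   B          E          J
  Initial    0.07163     0.0135     0.8053
  Change    -0.01716  -0.008579   0.008579
  Equil      0.05447   0.004921     0.8139
  solve Keq expr → x = 0.008579; check Q = 5.5740e+04
Then add 0.04143 M of E.
Step 2:
                   B          E          J
  Initial    0.05447    0.04635     0.8139
  Change    -0.03227   -0.01614    0.01614
  Equil       0.0222    0.03021       0.83
  solve Keq expr → x = 0.01614; check Q = 5.5740e+04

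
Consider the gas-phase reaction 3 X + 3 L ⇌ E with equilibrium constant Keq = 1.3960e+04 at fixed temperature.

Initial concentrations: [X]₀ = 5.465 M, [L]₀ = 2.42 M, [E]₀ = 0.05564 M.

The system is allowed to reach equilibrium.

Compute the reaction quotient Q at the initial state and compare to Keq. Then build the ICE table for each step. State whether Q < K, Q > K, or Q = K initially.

Q₀ = 2.4053e-05; Q < K (proceeds forward)

Q₀ = 2.4053e-05 vs Keq = 1.3960e+04 ⇒ Q<K, forward
Step 1:
                  X         L         E
  I           5.465      2.42   0.05564
  C          -2.407    -2.407    0.8024
  E           3.058   0.01291     0.858
  solve Keq expr → x = 0.8024; check Q = 1.3960e+04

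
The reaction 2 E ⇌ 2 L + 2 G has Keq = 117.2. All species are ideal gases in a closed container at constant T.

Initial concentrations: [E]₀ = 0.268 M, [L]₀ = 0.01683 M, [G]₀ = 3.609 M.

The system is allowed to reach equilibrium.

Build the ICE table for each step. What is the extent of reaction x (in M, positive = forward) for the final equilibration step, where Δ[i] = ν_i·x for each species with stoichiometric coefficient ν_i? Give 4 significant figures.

Q₀ = 0.05137 vs Keq = 117.2 ⇒ Q<K, forward
Step 1:
                    E           L           G
  Initial       0.268     0.01683       3.609
  Change       -0.194       0.194       0.194
  Equil       0.07405      0.2108       3.803
  solve Keq expr → x = 0.09698; check Q = 117.2

x = 0.09698 M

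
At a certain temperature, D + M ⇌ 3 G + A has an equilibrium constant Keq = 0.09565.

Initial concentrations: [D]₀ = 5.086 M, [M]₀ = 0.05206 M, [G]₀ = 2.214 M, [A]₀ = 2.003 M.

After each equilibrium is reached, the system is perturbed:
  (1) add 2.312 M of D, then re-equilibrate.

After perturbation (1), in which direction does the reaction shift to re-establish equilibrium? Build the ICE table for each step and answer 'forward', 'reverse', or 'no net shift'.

Q₀ = 82.1 vs Keq = 0.09565 ⇒ Q>K, reverse
Step 1:
                  D         M         G         A
  Initial     5.086   0.05206     2.214     2.003
  Change     0.5378    0.5378    -1.613   -0.5378
  Equil       5.624    0.5899    0.6005     1.465
  solve Keq expr → x = -0.5378; check Q = 0.09565
Then add 2.312 M of D.
Step 2:
                  D         M         G         A
  Initial     7.936    0.5899    0.6005     1.465
  Change    -0.0205   -0.0205    0.0615    0.0205
  Equil       7.915    0.5694     0.662     1.486
  solve Keq expr → x = 0.0205; check Q = 0.09565

Direction: forward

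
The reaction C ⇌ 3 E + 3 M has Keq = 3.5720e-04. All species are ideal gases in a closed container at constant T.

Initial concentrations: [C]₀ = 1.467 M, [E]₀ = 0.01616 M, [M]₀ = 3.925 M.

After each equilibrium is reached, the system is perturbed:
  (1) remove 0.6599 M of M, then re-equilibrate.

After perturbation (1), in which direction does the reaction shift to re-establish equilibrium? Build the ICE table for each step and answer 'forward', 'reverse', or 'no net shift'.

Direction: forward

Q₀ = 1.7395e-04 vs Keq = 3.5720e-04 ⇒ Q<K, forward
Step 1:
                    C           E           M
  I             1.467     0.01616       3.925
  C          -0.00145    0.004351    0.004351
  E             1.466     0.02051       3.929
  solve Keq expr → x = 0.00145; check Q = 3.5720e-04
Then remove 0.6599 M of M.
Step 2:
                    C           E           M
  I             1.466     0.02051       3.269
  C         -0.001367    0.004101    0.004101
  E             1.464     0.02461       3.274
  solve Keq expr → x = 0.001367; check Q = 3.5720e-04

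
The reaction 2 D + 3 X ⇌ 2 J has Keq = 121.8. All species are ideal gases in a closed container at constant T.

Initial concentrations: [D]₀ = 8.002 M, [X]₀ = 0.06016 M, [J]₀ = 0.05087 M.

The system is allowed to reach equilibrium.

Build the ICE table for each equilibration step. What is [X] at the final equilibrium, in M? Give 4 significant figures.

Q₀ = 0.1856 vs Keq = 121.8 ⇒ Q<K, forward
Step 1:
                  D         X         J
  I           8.002   0.06016   0.05087
  C        -0.03362  -0.05042   0.03362
  E           7.968  0.009736   0.08449
  solve Keq expr → x = 0.01681; check Q = 121.8

[X]_eq = 0.009736 M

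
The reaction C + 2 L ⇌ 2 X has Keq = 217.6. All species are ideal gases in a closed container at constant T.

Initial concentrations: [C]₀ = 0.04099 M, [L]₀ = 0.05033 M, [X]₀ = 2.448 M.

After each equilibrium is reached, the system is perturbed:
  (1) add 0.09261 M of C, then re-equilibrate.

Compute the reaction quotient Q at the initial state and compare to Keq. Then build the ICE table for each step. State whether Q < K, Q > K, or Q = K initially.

Q₀ = 5.7715e+04; Q > K (proceeds reverse)

Q₀ = 5.7715e+04 vs Keq = 217.6 ⇒ Q>K, reverse
Step 1:
                  C         L         X
  I         0.04099   0.05033     2.448
  C          0.1447    0.2893   -0.2893
  E          0.1856    0.3396     2.159
  solve Keq expr → x = -0.1447; check Q = 217.6
Then add 0.09261 M of C.
Step 2:
                  C         L         X
  I          0.2783    0.3396     2.159
  C        -0.02223  -0.04447   0.04447
  E           0.256    0.2952     2.203
  solve Keq expr → x = 0.02223; check Q = 217.6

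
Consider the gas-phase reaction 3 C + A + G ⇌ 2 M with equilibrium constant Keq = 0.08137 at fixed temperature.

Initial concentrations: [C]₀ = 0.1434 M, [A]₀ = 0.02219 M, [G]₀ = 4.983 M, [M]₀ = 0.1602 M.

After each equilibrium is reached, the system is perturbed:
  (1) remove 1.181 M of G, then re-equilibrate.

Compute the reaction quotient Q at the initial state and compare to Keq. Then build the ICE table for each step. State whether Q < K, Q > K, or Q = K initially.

Q₀ = 78.71; Q > K (proceeds reverse)

Q₀ = 78.71 vs Keq = 0.08137 ⇒ Q>K, reverse
Step 1:
                   C          A          G          M
  init        0.1434    0.02219      4.983     0.1602
  Δ           0.1872    0.06239    0.06239    -0.1248
  eq          0.3306    0.08458      5.045    0.03542
  solve Keq expr → x = -0.06239; check Q = 0.08137
Then remove 1.181 M of G.
Step 2:
                   C          A          G          M
  init        0.3306    0.08458      3.864    0.03542
  Δ         0.005074   0.001691   0.001691  -0.003382
  eq          0.3356    0.08627      3.866    0.03204
  solve Keq expr → x = -0.001691; check Q = 0.08137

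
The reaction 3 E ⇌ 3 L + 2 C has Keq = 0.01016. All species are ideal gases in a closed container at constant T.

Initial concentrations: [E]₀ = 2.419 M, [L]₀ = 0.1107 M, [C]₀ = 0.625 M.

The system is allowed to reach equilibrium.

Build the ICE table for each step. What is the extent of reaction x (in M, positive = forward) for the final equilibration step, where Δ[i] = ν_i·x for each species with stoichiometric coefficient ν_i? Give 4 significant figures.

Q₀ = 3.7437e-05 vs Keq = 0.01016 ⇒ Q<K, forward
Step 1:
                   E          L          C
  Initial      2.419     0.1107      0.625
  Change     -0.3738     0.3738     0.2492
  Equil        2.045     0.4845     0.8742
  solve Keq expr → x = 0.1246; check Q = 0.01016

x = 0.1246 M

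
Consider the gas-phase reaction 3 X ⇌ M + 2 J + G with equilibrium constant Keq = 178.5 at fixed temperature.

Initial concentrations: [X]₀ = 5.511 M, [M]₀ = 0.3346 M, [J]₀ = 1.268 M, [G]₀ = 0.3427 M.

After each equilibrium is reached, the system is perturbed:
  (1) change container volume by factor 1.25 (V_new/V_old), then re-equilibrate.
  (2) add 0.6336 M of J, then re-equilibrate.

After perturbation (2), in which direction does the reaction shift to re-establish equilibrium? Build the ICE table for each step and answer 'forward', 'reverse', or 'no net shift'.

Q₀ = 0.001102 vs Keq = 178.5 ⇒ Q<K, forward
Step 1:
                  X         M         J         G
  I           5.511    0.3346     1.268    0.3427
  C          -4.767     1.589     3.178     1.589
  E          0.7438     1.924     4.446     1.932
  solve Keq expr → x = 1.589; check Q = 178.5
Then change container volume by factor 1.25 (V_new/V_old).
Step 2:
                  X         M         J         G
  I          0.5951     1.539     3.557     1.545
  C        -0.03713   0.01238   0.02475   0.01238
  E          0.5579     1.551     3.582     1.558
  solve Keq expr → x = 0.01238; check Q = 178.5
Then add 0.6336 M of J.
Step 3:
                  X         M         J         G
  I          0.5579     1.551     4.215     1.558
  C         0.05545  -0.01848  -0.03696  -0.01848
  E          0.6134     1.533     4.178     1.539
  solve Keq expr → x = -0.01848; check Q = 178.5

Direction: reverse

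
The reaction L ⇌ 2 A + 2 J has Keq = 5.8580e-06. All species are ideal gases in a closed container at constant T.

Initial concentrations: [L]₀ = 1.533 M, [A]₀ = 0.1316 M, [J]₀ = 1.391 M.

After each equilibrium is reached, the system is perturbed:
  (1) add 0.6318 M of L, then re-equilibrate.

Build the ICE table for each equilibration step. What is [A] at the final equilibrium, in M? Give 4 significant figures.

Q₀ = 0.02186 vs Keq = 5.8580e-06 ⇒ Q>K, reverse
Step 1:
                  L         A         J
  I           1.533    0.1316     1.391
  C         0.06459   -0.1292   -0.1292
  E           1.598  0.002424     1.262
  solve Keq expr → x = -0.06459; check Q = 5.8580e-06
Then add 0.6318 M of L.
Step 2:
                  L         A         J
  I           2.229  0.002424     1.262
  C       -2.1921e-04 4.3841e-04 4.3841e-04
  E           2.229  0.002863     1.262
  solve Keq expr → x = 2.1921e-04; check Q = 5.8580e-06

[A]_eq = 0.002863 M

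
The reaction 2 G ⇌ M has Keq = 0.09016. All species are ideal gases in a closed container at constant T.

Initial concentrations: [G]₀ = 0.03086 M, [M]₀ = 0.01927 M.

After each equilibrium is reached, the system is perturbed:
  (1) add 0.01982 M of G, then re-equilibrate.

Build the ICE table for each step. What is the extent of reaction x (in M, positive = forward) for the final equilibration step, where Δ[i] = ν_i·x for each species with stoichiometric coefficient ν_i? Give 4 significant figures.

Q₀ = 20.23 vs Keq = 0.09016 ⇒ Q>K, reverse
Step 1:
                  G         M
  I         0.03086   0.01927
  C         0.03769  -0.01885
  E         0.06855 4.2370e-04
  solve Keq expr → x = -0.01885; check Q = 0.09016
Then add 0.01982 M of G.
Step 2:
                  G         M
  I         0.08837 4.2370e-04
  C       -5.4357e-04 2.7179e-04
  E         0.08783 6.9549e-04
  solve Keq expr → x = 2.7179e-04; check Q = 0.09016

x = 2.7179e-04 M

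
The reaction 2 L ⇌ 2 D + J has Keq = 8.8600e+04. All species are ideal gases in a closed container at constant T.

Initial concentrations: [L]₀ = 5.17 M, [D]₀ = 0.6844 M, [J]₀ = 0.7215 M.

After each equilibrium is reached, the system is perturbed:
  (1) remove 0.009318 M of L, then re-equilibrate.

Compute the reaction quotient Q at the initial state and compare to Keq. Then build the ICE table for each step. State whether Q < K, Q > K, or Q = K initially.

Q₀ = 0.01264 vs Keq = 8.8600e+04 ⇒ Q<K, forward
Step 1:
                   L          D          J
  Initial       5.17     0.6844     0.7215
  Change      -5.135      5.135      2.567
  Equil      0.03545      5.819      3.289
  solve Keq expr → x = 2.567; check Q = 8.8600e+04
Then remove 0.009318 M of L.
Step 2:
                   L          D          J
  Initial    0.02613      5.819      3.289
  Change    0.009237  -0.009237  -0.004618
  Equil      0.03537       5.81      3.284
  solve Keq expr → x = -0.004618; check Q = 8.8600e+04

Q₀ = 0.01264; Q < K (proceeds forward)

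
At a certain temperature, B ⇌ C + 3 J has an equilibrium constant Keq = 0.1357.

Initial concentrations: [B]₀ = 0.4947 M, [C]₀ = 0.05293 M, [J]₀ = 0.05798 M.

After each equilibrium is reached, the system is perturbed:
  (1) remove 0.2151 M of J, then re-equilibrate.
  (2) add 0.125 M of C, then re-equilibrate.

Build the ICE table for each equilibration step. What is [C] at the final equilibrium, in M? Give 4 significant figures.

[C]_eq = 0.3856 M

Q₀ = 2.0854e-05 vs Keq = 0.1357 ⇒ Q<K, forward
Step 1:
                   B          C          J
  I           0.4947    0.05293    0.05798
  C          -0.1733     0.1733     0.5198
  E           0.3214     0.2262     0.5777
  solve Keq expr → x = 0.1733; check Q = 0.1357
Then remove 0.2151 M of J.
Step 2:
                   B          C          J
  I           0.3214     0.2262     0.3626
  C         -0.04959    0.04959     0.1488
  E           0.2719     0.2758     0.5114
  solve Keq expr → x = 0.04959; check Q = 0.1357
Then add 0.125 M of C.
Step 3:
                   B          C          J
  I           0.2719     0.4008     0.5114
  C          0.01522   -0.01522   -0.04567
  E           0.2871     0.3856     0.4658
  solve Keq expr → x = -0.01522; check Q = 0.1357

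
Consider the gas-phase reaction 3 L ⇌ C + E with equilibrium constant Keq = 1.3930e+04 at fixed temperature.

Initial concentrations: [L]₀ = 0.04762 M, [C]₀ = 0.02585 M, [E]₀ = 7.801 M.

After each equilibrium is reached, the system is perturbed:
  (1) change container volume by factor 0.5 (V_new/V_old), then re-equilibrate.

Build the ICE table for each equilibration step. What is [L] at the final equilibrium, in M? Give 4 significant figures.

[L]_eq = 0.04266 M

Q₀ = 1867 vs Keq = 1.3930e+04 ⇒ Q<K, forward
Step 1:
                    L           C           E
  I           0.04762     0.02585       7.801
  C           -0.0212    0.007065    0.007065
  E           0.02642     0.03292       7.808
  solve Keq expr → x = 0.007065; check Q = 1.3930e+04
Then change container volume by factor 0.5 (V_new/V_old).
Step 2:
                    L           C           E
  I           0.05285     0.06583       15.62
  C          -0.01019    0.003397    0.003397
  E           0.04266     0.06923       15.62
  solve Keq expr → x = 0.003397; check Q = 1.3930e+04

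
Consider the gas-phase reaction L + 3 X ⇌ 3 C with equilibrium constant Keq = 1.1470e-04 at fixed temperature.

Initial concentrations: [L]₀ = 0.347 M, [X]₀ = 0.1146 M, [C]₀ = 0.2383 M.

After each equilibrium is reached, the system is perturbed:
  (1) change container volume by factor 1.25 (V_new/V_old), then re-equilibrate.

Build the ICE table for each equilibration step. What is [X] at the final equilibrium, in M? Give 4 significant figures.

Q₀ = 25.91 vs Keq = 1.1470e-04 ⇒ Q>K, reverse
Step 1:
                   L          X          C
  init         0.347     0.1146     0.2383
  Δ           0.0753     0.2259    -0.2259
  eq          0.4223     0.3405    0.01241
  solve Keq expr → x = -0.0753; check Q = 1.1470e-04
Then change container volume by factor 1.25 (V_new/V_old).
Step 2:
                   L          X          C
  init        0.3378     0.2724   0.009929
  Δ       2.2881e-04 6.8644e-04 -6.8644e-04
  eq          0.3381     0.2731   0.009243
  solve Keq expr → x = -2.2881e-04; check Q = 1.1470e-04

[X]_eq = 0.2731 M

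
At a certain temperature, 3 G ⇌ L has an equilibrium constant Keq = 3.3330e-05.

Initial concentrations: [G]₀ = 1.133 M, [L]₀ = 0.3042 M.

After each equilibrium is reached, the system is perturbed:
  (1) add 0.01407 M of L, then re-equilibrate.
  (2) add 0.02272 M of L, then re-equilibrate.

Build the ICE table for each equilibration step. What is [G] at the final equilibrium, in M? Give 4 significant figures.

[G]_eq = 2.155 M

Q₀ = 0.2092 vs Keq = 3.3330e-05 ⇒ Q>K, reverse
Step 1:
                  G         L
  init        1.133    0.3042
  Δ          0.9117   -0.3039
  eq          2.045 2.8494e-04
  solve Keq expr → x = -0.3039; check Q = 3.3330e-05
Then add 0.01407 M of L.
Step 2:
                  G         L
  init        2.045   0.01435
  Δ         0.04216  -0.01405
  eq          2.087 3.0293e-04
  solve Keq expr → x = -0.01405; check Q = 3.3330e-05
Then add 0.02272 M of L.
Step 3:
                  G         L
  init        2.087   0.02302
  Δ         0.06807  -0.02269
  eq          2.155 3.3355e-04
  solve Keq expr → x = -0.02269; check Q = 3.3330e-05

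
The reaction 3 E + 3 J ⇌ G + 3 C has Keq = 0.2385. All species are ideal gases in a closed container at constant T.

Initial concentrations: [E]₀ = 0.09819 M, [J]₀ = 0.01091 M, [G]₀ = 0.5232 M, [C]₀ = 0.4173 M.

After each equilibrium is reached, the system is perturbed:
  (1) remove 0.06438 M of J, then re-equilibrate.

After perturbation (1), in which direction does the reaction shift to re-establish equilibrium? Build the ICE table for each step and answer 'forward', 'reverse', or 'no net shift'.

Q₀ = 3.0927e+07 vs Keq = 0.2385 ⇒ Q>K, reverse
Step 1:
                    E           J           G           C
  I           0.09819     0.01091      0.5232      0.4173
  C            0.3093      0.3093     -0.1031     -0.3093
  E            0.4075      0.3202      0.4201       0.108
  solve Keq expr → x = -0.1031; check Q = 0.2385
Then remove 0.06438 M of J.
Step 2:
                    E           J           G           C
  I            0.4075      0.2558      0.4201       0.108
  C            0.0137      0.0137   -0.004566     -0.0137
  E            0.4212      0.2695      0.4155     0.09433
  solve Keq expr → x = -0.004566; check Q = 0.2385

Direction: reverse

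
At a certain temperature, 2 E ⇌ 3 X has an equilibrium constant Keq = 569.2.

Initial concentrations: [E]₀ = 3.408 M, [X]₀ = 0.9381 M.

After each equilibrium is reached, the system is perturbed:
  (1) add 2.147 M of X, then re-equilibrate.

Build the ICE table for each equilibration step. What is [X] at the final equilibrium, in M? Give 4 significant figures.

[X]_eq = 7.026 M

Q₀ = 0.07108 vs Keq = 569.2 ⇒ Q<K, forward
Step 1:
                  E         X
  I           3.408    0.9381
  C          -2.899     4.348
  E          0.5094     5.286
  solve Keq expr → x = 1.449; check Q = 569.2
Then add 2.147 M of X.
Step 2:
                  E         X
  I          0.5094     7.433
  C          0.2712   -0.4068
  E          0.7806     7.026
  solve Keq expr → x = -0.1356; check Q = 569.2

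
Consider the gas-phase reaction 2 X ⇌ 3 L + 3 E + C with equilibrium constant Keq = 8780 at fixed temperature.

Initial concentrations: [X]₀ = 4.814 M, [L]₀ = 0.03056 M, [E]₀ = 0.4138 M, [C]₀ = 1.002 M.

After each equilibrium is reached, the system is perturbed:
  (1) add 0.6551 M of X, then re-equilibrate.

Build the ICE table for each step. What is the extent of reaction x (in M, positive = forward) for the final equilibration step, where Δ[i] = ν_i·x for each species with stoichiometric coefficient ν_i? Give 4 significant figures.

Q₀ = 8.7435e-08 vs Keq = 8780 ⇒ Q<K, forward
Step 1:
                  X         L         E         C
  init        4.814   0.03056    0.4138     1.002
  Δ          -3.014     4.521     4.521     1.507
  eq            1.8     4.552     4.935     2.509
  solve Keq expr → x = 1.507; check Q = 8780
Then add 0.6551 M of X.
Step 2:
                  X         L         E         C
  init        2.455     4.552     4.935     2.509
  Δ         -0.2151    0.3227    0.3227    0.1076
  eq           2.24     4.874     5.258     2.617
  solve Keq expr → x = 0.1076; check Q = 8780

x = 0.1076 M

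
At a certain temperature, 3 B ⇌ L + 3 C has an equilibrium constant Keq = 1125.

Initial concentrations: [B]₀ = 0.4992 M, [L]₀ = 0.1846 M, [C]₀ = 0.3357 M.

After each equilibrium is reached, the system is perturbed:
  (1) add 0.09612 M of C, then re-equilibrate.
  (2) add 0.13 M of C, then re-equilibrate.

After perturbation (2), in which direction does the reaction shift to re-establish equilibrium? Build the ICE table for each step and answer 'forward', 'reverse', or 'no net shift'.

Direction: reverse

Q₀ = 0.05614 vs Keq = 1125 ⇒ Q<K, forward
Step 1:
                    B           L           C
  Initial      0.4992      0.1846      0.3357
  Change       -0.447       0.149       0.447
  Equil       0.05219      0.3336      0.7827
  solve Keq expr → x = 0.149; check Q = 1125
Then add 0.09612 M of C.
Step 2:
                    B           L           C
  Initial     0.05219      0.3336      0.8788
  Change     0.005902   -0.001967   -0.005902
  Equil        0.0581      0.3316      0.8729
  solve Keq expr → x = -0.001967; check Q = 1125
Then add 0.13 M of C.
Step 3:
                    B           L           C
  Initial      0.0581      0.3316       1.003
  Change     0.007946   -0.002649   -0.007946
  Equil       0.06604       0.329       0.995
  solve Keq expr → x = -0.002649; check Q = 1125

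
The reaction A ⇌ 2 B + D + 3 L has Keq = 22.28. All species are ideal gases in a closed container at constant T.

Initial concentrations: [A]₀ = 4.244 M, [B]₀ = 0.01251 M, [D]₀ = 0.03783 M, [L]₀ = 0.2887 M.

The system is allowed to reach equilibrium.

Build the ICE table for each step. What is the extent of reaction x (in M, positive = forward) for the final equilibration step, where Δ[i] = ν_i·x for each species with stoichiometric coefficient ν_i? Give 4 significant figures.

Q₀ = 3.3567e-08 vs Keq = 22.28 ⇒ Q<K, forward
Step 1:
                   A          B          D          L
  I            4.244    0.01251    0.03783     0.2887
  C          -0.8851       1.77     0.8851      2.655
  E            3.359      1.783     0.9229      2.944
  solve Keq expr → x = 0.8851; check Q = 22.28

x = 0.8851 M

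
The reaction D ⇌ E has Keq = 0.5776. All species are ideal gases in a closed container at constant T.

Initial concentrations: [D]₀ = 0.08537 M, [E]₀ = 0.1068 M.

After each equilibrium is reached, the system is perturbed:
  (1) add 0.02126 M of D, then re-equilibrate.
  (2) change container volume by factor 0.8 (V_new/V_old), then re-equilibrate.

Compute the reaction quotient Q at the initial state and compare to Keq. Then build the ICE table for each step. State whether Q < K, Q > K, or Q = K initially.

Q₀ = 1.251 vs Keq = 0.5776 ⇒ Q>K, reverse
Step 1:
                   D          E
  I          0.08537     0.1068
  C          0.03644   -0.03644
  E           0.1218    0.07036
  solve Keq expr → x = -0.03644; check Q = 0.5776
Then add 0.02126 M of D.
Step 2:
                   D          E
  I           0.1431    0.07036
  C        -0.007784   0.007784
  E           0.1353    0.07814
  solve Keq expr → x = 0.007784; check Q = 0.5776
Then change container volume by factor 0.8 (V_new/V_old).
Step 3:
                   D          E
  I           0.1691    0.09768
  C                0          0
  E           0.1691    0.09768
  solve Keq expr → x = 0; check Q = 0.5776

Q₀ = 1.251; Q > K (proceeds reverse)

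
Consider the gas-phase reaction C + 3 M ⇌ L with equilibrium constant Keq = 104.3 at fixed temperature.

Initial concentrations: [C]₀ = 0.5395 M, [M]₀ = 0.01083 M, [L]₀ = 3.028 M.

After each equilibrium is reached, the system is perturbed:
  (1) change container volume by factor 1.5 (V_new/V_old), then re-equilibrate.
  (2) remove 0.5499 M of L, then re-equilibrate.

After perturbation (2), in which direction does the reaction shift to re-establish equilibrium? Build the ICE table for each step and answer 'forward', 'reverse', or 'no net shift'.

Q₀ = 4.4185e+06 vs Keq = 104.3 ⇒ Q>K, reverse
Step 1:
                   C          M          L
  Initial     0.5395    0.01083      3.028
  Change       0.113     0.3391     -0.113
  Equil       0.6525     0.3499      2.915
  solve Keq expr → x = -0.113; check Q = 104.3
Then change container volume by factor 1.5 (V_new/V_old).
Step 2:
                   C          M          L
  Initial      0.435     0.2333      1.943
  Change      0.0352     0.1056    -0.0352
  Equil       0.4702     0.3389      1.908
  solve Keq expr → x = -0.0352; check Q = 104.3
Then remove 0.5499 M of L.
Step 3:
                   C          M          L
  Initial     0.4702     0.3389      1.358
  Change    -0.01103   -0.03308    0.01103
  Equil       0.4592     0.3058      1.369
  solve Keq expr → x = 0.01103; check Q = 104.3

Direction: forward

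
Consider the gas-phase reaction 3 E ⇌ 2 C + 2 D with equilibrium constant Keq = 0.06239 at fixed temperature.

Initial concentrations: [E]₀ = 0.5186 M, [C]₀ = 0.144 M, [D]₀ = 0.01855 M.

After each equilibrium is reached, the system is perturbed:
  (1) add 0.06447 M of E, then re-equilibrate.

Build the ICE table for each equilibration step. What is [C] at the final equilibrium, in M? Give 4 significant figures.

Q₀ = 5.1158e-05 vs Keq = 0.06239 ⇒ Q<K, forward
Step 1:
                   E          C          D
  init        0.5186      0.144    0.01855
  Δ          -0.2056     0.1371     0.1371
  eq           0.313     0.2811     0.1556
  solve Keq expr → x = 0.06853; check Q = 0.06239
Then add 0.06447 M of E.
Step 2:
                   E          C          D
  init        0.3775     0.2811     0.1556
  Δ         -0.02681    0.01788    0.01788
  eq          0.3507     0.2989     0.1735
  solve Keq expr → x = 0.008938; check Q = 0.06239

[C]_eq = 0.2989 M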